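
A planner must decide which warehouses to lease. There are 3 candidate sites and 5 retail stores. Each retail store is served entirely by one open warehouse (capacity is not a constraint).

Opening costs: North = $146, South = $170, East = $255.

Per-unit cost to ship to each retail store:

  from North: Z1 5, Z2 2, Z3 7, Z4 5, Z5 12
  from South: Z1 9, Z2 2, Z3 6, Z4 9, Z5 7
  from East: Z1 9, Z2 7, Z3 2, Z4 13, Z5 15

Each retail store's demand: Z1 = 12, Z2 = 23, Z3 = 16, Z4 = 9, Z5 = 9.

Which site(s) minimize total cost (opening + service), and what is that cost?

For any fixed open set, each retail store goes to its cheapest open site; total = fixed + service.
{North}: Z1→North 5·12=60, Z2→North 2·23=46, Z3→North 7·16=112, Z4→North 5·9=45, Z5→North 12·9=108. Service 371; fixed 146; total 517.
{South}: Z1→South 9·12=108, Z2→South 2·23=46, Z3→South 6·16=96, Z4→South 9·9=81, Z5→South 7·9=63. Service 394; fixed 170; total 564.
{North, South}: service 310 + fixed 316 = 626
{North, South, East}: service 246 + fixed 571 = 817
No other subset beats 517.

Open North only; minimum total cost 517.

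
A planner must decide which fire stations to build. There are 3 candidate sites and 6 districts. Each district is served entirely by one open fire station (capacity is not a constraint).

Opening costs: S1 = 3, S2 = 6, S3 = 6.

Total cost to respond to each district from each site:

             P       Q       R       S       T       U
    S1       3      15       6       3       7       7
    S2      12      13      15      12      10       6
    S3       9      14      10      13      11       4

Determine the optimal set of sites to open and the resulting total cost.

Open S1 only; minimum total cost 44.

For any fixed open set, each district goes to its cheapest open site; total = fixed + service.
{S1}: P→S1 3, Q→S1 15, R→S1 6, S→S1 3, T→S1 7, U→S1 7. Service 41; fixed 3; total 44.
{S1, S3}: service 37 + fixed 9 = 46
{S1, S2}: P→S1 3, Q→S2 13, R→S1 6, S→S1 3, T→S1 7, U→S2 6. Service 38; fixed 9; total 47.
{S1, S2, S3}: P→S1 3, Q→S2 13, R→S1 6, S→S1 3, T→S1 7, U→S3 4. Service 36; fixed 15; total 51.
No other subset beats 44.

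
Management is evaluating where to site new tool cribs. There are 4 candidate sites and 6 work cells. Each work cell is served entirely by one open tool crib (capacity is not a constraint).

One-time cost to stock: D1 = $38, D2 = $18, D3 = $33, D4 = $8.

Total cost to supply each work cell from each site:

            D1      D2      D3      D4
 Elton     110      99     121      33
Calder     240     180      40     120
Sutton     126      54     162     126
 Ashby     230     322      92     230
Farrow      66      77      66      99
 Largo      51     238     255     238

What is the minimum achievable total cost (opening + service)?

For any fixed open set, each work cell goes to its cheapest open site; total = fixed + service.
{D1, D2, D3, D4}: Elton→D4 33, Calder→D3 40, Sutton→D2 54, Ashby→D3 92, Farrow→D1 66, Largo→D1 51. Service 336; fixed 97; total 433.
{D1, D3, D4}: service 408 + fixed 79 = 487
{D1, D2, D3}: service 402 + fixed 89 = 491
{D4}: service 846 + fixed 8 = 854
(All 15 nonempty subsets were checked; D1, D2, D3 and D4 is lowest.)

Minimum total cost: 433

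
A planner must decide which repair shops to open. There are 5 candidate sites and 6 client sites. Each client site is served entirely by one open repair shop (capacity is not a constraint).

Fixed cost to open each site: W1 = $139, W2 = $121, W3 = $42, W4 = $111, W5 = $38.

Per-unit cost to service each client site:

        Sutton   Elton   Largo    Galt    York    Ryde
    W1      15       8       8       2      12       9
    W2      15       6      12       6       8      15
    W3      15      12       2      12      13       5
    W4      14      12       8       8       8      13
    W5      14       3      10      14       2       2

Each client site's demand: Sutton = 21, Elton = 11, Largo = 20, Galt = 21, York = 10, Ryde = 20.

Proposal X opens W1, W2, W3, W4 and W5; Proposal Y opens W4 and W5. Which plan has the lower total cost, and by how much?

Proposal Y is cheaper by 56.

Proposal X: {W1, W2, W3, W4, W5}: Sutton→W4 14·21=294, Elton→W5 3·11=33, Largo→W3 2·20=40, Galt→W1 2·21=42, York→W5 2·10=20, Ryde→W5 2·20=40. Service 469; fixed 451; total 920.
Proposal Y: {W4, W5}: Sutton→W4 14·21=294, Elton→W5 3·11=33, Largo→W4 8·20=160, Galt→W4 8·21=168, York→W5 2·10=20, Ryde→W5 2·20=40. Service 715; fixed 149; total 864.
Difference: |920 − 864| = 56.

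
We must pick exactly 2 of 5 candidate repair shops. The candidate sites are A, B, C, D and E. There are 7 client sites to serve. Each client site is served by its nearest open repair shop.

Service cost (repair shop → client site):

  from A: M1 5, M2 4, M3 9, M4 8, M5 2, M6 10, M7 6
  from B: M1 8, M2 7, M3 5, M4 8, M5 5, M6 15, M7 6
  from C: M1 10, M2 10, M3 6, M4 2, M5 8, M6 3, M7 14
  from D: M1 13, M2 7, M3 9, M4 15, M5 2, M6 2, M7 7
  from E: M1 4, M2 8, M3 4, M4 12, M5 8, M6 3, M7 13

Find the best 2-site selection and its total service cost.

Choose A and C; total service cost 28.

With exactly 2 open, each client site uses its cheapest among the chosen.
{A, C}: M1→A 5, M2→A 4, M3→C 6, M4→C 2, M5→A 2, M6→C 3, M7→A 6. Service cost 28.
{A, E}: service cost 31
{A, D}: service cost 36
Among all 10 size-2 choices, {A, C} is lowest.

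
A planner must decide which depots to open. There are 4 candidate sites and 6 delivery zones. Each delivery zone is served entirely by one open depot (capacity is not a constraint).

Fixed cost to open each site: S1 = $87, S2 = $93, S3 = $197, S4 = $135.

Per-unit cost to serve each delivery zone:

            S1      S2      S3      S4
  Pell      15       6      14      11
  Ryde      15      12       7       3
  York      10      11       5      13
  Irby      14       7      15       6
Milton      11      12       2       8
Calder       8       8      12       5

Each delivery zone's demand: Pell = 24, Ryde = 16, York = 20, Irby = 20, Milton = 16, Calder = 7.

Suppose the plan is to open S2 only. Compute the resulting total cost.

Total cost: 1037

Each delivery zone is assigned to its cheapest site among the open ones.
{S2}: Pell→S2 6·24=144, Ryde→S2 12·16=192, York→S2 11·20=220, Irby→S2 7·20=140, Milton→S2 12·16=192, Calder→S2 8·7=56. Service 944; fixed 93; total 1037.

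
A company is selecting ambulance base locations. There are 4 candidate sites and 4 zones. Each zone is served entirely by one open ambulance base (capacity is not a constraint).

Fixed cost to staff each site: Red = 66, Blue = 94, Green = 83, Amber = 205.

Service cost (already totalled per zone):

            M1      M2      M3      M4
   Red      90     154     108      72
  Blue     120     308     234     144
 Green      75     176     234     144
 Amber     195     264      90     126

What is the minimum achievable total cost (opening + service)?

For any fixed open set, each zone goes to its cheapest open site; total = fixed + service.
{Red}: M1→Red 90, M2→Red 154, M3→Red 108, M4→Red 72. Service 424; fixed 66; total 490.
{Red, Green}: service 409 + fixed 149 = 558
{Red, Blue}: service 424 + fixed 160 = 584
{Red, Blue, Green, Amber}: service 391 + fixed 448 = 839
(All 15 nonempty subsets were checked; Red only is lowest.)

Minimum total cost: 490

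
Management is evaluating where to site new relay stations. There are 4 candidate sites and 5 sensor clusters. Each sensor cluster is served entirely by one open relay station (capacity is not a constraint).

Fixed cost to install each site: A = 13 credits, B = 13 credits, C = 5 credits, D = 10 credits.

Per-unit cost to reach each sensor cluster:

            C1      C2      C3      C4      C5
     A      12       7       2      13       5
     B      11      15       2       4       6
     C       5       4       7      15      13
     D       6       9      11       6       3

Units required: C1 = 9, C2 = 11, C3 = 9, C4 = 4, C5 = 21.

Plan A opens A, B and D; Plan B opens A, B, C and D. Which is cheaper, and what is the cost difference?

Plan A: {A, B, D}: C1→D 6·9=54, C2→A 7·11=77, C3→A 2·9=18, C4→B 4·4=16, C5→D 3·21=63. Service 228; fixed 36; total 264.
Plan B: {A, B, C, D}: C1→C 5·9=45, C2→C 4·11=44, C3→A 2·9=18, C4→B 4·4=16, C5→D 3·21=63. Service 186; fixed 41; total 227.
Difference: |264 − 227| = 37.

Plan B is cheaper by 37.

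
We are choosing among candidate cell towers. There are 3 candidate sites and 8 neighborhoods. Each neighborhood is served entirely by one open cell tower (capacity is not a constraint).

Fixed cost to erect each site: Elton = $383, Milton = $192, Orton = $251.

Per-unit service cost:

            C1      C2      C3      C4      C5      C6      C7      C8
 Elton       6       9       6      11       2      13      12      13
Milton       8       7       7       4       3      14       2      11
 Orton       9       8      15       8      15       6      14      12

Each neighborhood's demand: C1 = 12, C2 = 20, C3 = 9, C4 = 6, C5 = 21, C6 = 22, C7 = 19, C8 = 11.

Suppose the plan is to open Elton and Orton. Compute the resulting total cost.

Total cost: 1502

Each neighborhood is assigned to its cheapest site among the open ones.
{Elton, Orton}: C1→Elton 6·12=72, C2→Orton 8·20=160, C3→Elton 6·9=54, C4→Orton 8·6=48, C5→Elton 2·21=42, C6→Orton 6·22=132, C7→Elton 12·19=228, C8→Orton 12·11=132. Service 868; fixed 634; total 1502.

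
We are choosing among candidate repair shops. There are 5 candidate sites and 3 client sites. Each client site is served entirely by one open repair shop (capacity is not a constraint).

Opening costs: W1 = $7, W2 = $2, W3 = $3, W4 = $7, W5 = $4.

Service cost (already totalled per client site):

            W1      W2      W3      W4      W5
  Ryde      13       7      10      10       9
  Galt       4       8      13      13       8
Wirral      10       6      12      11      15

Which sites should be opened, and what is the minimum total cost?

Open W2 only; minimum total cost 23.

For any fixed open set, each client site goes to its cheapest open site; total = fixed + service.
{W2}: Ryde→W2 7, Galt→W2 8, Wirral→W2 6. Service 21; fixed 2; total 23.
{W1, W2}: service 17 + fixed 9 = 26
{W2, W3}: service 21 + fixed 5 = 26
{W1, W2, W3, W4, W5}: service 17 + fixed 23 = 40
No other subset beats 23.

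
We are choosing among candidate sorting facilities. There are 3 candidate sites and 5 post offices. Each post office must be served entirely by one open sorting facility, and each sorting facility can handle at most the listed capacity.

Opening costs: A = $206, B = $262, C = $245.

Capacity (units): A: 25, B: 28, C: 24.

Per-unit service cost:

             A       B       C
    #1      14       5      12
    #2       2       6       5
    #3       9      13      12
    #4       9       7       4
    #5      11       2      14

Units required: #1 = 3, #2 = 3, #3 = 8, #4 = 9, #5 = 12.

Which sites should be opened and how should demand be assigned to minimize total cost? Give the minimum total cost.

Minimum total cost: 648

Open {A, B}: #1→B 5·3=15, #2→A 2·3=6, #3→A 9·8=72, #4→B 7·9=63, #5→B 2·12=24.
Loads: A carries 11/25, B carries 24/28. Service 180; fixed 468; total 648.
Next best feasible plan costs 660.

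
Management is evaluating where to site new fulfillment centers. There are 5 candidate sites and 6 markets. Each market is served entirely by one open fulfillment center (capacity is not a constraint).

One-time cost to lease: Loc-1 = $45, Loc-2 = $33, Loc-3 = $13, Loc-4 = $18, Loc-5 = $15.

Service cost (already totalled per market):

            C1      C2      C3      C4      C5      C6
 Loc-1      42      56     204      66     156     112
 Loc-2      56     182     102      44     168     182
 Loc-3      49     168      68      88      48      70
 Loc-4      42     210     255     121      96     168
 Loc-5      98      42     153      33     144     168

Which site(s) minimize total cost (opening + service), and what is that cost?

For any fixed open set, each market goes to its cheapest open site; total = fixed + service.
{Loc-3, Loc-5}: C1→Loc-3 49, C2→Loc-5 42, C3→Loc-3 68, C4→Loc-5 33, C5→Loc-3 48, C6→Loc-3 70. Service 310; fixed 28; total 338.
{Loc-3, Loc-4, Loc-5}: C1→Loc-4 42, C2→Loc-5 42, C3→Loc-3 68, C4→Loc-5 33, C5→Loc-3 48, C6→Loc-3 70. Service 303; fixed 46; total 349.
{Loc-2, Loc-3, Loc-5}: C1→Loc-3 49, C2→Loc-5 42, C3→Loc-3 68, C4→Loc-5 33, C5→Loc-3 48, C6→Loc-3 70. Service 310; fixed 61; total 371.
{Loc-1, Loc-2, Loc-3, Loc-4, Loc-5}: C1→Loc-1 42, C2→Loc-5 42, C3→Loc-3 68, C4→Loc-5 33, C5→Loc-3 48, C6→Loc-3 70. Service 303; fixed 124; total 427.
No other subset beats 338.

Open Loc-3 and Loc-5; minimum total cost 338.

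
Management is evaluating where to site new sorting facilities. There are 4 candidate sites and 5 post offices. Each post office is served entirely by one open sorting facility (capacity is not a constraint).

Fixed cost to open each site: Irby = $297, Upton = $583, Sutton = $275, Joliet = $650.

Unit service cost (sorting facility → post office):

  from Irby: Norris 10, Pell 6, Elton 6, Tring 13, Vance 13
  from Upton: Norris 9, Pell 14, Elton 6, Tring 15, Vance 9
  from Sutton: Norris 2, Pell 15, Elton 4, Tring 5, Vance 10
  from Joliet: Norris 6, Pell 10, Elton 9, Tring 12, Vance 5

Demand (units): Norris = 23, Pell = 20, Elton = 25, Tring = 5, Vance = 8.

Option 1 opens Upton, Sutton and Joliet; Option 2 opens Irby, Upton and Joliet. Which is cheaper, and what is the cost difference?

Option 1: {Upton, Sutton, Joliet}: Norris→Sutton 2·23=46, Pell→Joliet 10·20=200, Elton→Sutton 4·25=100, Tring→Sutton 5·5=25, Vance→Joliet 5·8=40. Service 411; fixed 1508; total 1919.
Option 2: {Irby, Upton, Joliet}: Norris→Joliet 6·23=138, Pell→Irby 6·20=120, Elton→Irby 6·25=150, Tring→Joliet 12·5=60, Vance→Joliet 5·8=40. Service 508; fixed 1530; total 2038.
Difference: |1919 − 2038| = 119.

Option 1 is cheaper by 119.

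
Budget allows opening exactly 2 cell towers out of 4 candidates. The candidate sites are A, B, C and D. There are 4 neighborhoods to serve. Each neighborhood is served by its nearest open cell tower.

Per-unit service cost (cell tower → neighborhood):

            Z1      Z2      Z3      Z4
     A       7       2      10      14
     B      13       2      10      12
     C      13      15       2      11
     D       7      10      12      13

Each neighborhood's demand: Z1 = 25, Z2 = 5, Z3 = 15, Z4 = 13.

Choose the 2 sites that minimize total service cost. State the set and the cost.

With exactly 2 open, each neighborhood uses its cheapest among the chosen.
{A, C}: Z1→A 7·25=175, Z2→A 2·5=10, Z3→C 2·15=30, Z4→C 11·13=143. Service cost 358.
{C, D}: service cost 398
{A, B}: service cost 491
Among all 6 size-2 choices, {A, C} is lowest.

Choose A and C; total service cost 358.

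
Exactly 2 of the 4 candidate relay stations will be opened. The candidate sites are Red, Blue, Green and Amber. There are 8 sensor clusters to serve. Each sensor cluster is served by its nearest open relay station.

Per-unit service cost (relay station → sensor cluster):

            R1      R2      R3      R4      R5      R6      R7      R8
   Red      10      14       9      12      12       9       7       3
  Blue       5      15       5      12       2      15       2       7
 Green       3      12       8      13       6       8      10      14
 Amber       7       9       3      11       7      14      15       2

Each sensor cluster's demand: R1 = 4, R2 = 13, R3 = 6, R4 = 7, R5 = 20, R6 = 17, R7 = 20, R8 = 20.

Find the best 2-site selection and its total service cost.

Choose Blue and Amber; total service cost 590.

With exactly 2 open, each sensor cluster uses its cheapest among the chosen.
{Blue, Amber}: R1→Blue 5·4=20, R2→Amber 9·13=117, R3→Amber 3·6=18, R4→Amber 11·7=77, R5→Blue 2·20=40, R6→Amber 14·17=238, R7→Blue 2·20=40, R8→Amber 2·20=40. Service cost 590.
{Red, Blue}: service cost 609
{Blue, Green}: service cost 638
Among all 6 size-2 choices, {Blue, Amber} is lowest.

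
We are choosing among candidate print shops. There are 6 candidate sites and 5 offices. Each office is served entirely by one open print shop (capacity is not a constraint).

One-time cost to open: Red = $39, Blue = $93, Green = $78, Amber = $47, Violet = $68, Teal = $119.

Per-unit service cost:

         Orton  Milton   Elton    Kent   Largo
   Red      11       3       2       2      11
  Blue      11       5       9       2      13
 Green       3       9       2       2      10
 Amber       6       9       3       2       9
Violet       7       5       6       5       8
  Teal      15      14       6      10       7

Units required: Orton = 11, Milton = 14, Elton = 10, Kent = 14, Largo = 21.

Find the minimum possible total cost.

Minimum total cost: 431

For any fixed open set, each office goes to its cheapest open site; total = fixed + service.
{Red, Amber}: Orton→Amber 6·11=66, Milton→Red 3·14=42, Elton→Red 2·10=20, Kent→Red 2·14=28, Largo→Amber 9·21=189. Service 345; fixed 86; total 431.
{Red, Violet}: service 335 + fixed 107 = 442
{Red, Green}: service 333 + fixed 117 = 450
{Red, Blue, Green, Amber, Violet, Teal}: Orton→Green 3·11=33, Milton→Red 3·14=42, Elton→Red 2·10=20, Kent→Red 2·14=28, Largo→Teal 7·21=147. Service 270; fixed 444; total 714.
No other subset beats 431.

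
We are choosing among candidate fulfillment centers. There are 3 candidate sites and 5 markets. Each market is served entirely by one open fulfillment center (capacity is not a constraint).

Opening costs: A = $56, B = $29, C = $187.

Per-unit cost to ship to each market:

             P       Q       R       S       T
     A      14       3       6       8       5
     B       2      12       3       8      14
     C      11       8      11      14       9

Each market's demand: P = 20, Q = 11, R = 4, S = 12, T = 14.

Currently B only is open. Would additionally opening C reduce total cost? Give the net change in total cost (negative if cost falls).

Current service cost with {B}: 476.
Adding C: each market re-picks its cheapest; new service cost 362, saving 114.
Extra fixed cost: 187. Net change = 187 − 114 = 73.
(Totals: 505 → 578.)

No — net change +73 (cost rises by 73).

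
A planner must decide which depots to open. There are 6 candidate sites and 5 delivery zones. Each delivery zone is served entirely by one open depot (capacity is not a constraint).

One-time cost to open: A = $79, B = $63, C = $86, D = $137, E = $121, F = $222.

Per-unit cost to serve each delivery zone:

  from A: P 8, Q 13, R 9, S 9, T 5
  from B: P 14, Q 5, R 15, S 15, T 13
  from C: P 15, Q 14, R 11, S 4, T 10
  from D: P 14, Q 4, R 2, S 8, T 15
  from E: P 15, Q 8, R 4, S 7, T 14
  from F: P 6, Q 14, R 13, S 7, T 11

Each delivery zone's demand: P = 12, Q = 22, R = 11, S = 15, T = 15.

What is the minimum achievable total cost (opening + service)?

For any fixed open set, each delivery zone goes to its cheapest open site; total = fixed + service.
{A, D}: P→A 8·12=96, Q→D 4·22=88, R→D 2·11=22, S→D 8·15=120, T→A 5·15=75. Service 401; fixed 216; total 617.
{A, C, D}: service 341 + fixed 302 = 643
{A, B}: service 515 + fixed 142 = 657
{A, B, C, D, E, F}: P→F 6·12=72, Q→D 4·22=88, R→D 2·11=22, S→C 4·15=60, T→A 5·15=75. Service 317; fixed 708; total 1025.
No other subset beats 617.

Minimum total cost: 617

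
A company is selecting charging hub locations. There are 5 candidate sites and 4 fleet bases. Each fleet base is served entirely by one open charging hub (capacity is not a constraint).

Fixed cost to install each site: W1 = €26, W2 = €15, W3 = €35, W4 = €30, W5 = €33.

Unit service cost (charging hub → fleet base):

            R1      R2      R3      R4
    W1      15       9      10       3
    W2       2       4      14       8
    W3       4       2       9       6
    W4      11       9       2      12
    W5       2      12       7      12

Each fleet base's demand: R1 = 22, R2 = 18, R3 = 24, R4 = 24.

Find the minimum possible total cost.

Minimum total cost: 306

For any fixed open set, each fleet base goes to its cheapest open site; total = fixed + service.
{W1, W2, W3, W4}: R1→W2 2·22=44, R2→W3 2·18=36, R3→W4 2·24=48, R4→W1 3·24=72. Service 200; fixed 106; total 306.
{W1, W2, W4}: service 236 + fixed 71 = 307
{W1, W3, W4, W5}: R1→W5 2·22=44, R2→W3 2·18=36, R3→W4 2·24=48, R4→W1 3·24=72. Service 200; fixed 124; total 324.
{W1, W2, W3, W4, W5}: service 200 + fixed 139 = 339
No other subset beats 306.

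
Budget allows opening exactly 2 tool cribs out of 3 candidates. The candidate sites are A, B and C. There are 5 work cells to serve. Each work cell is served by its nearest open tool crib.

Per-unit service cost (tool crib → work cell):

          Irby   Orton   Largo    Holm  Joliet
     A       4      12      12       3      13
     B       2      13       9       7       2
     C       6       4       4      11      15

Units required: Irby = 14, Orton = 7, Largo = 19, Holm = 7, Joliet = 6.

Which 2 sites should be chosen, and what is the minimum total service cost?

Choose B and C; total service cost 193.

With exactly 2 open, each work cell uses its cheapest among the chosen.
{B, C}: Irby→B 2·14=28, Orton→C 4·7=28, Largo→C 4·19=76, Holm→B 7·7=49, Joliet→B 2·6=12. Service cost 193.
{A, C}: service cost 259
{A, B}: service cost 316
Among all 3 size-2 choices, {B, C} is lowest.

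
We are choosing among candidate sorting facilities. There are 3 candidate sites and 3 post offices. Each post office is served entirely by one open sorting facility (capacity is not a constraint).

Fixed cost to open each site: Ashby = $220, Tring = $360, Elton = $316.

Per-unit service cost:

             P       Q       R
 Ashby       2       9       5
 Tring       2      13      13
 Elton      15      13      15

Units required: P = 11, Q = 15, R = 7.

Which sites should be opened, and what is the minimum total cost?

For any fixed open set, each post office goes to its cheapest open site; total = fixed + service.
{Ashby}: P→Ashby 2·11=22, Q→Ashby 9·15=135, R→Ashby 5·7=35. Service 192; fixed 220; total 412.
{Tring}: service 308 + fixed 360 = 668
{Ashby, Elton}: service 192 + fixed 536 = 728
{Ashby, Tring, Elton}: P→Ashby 2·11=22, Q→Ashby 9·15=135, R→Ashby 5·7=35. Service 192; fixed 896; total 1088.
(All 7 nonempty subsets were checked; Ashby only is lowest.)

Open Ashby only; minimum total cost 412.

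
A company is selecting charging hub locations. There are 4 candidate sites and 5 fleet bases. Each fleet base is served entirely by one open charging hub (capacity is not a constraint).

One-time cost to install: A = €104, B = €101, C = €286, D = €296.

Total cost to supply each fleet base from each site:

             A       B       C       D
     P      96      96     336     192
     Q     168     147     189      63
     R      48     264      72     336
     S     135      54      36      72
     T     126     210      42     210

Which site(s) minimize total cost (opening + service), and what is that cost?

Open A and B; minimum total cost 676.

For any fixed open set, each fleet base goes to its cheapest open site; total = fixed + service.
{A, B}: P→A 96, Q→B 147, R→A 48, S→B 54, T→A 126. Service 471; fixed 205; total 676.
{A}: service 573 + fixed 104 = 677
{A, C}: P→A 96, Q→A 168, R→A 48, S→C 36, T→C 42. Service 390; fixed 390; total 780.
{A, B, C, D}: P→A 96, Q→D 63, R→A 48, S→C 36, T→C 42. Service 285; fixed 787; total 1072.
No other subset beats 676.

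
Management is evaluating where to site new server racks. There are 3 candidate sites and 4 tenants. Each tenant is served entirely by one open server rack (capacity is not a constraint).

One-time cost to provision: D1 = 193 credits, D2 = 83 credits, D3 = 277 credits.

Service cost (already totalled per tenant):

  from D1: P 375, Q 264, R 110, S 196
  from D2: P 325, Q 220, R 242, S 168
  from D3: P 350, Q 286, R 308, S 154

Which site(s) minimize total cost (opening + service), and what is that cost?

For any fixed open set, each tenant goes to its cheapest open site; total = fixed + service.
{D2}: P→D2 325, Q→D2 220, R→D2 242, S→D2 168. Service 955; fixed 83; total 1038.
{D1, D2}: service 823 + fixed 276 = 1099
{D1}: P→D1 375, Q→D1 264, R→D1 110, S→D1 196. Service 945; fixed 193; total 1138.
{D1, D2, D3}: service 809 + fixed 553 = 1362
No other subset beats 1038.

Open D2 only; minimum total cost 1038.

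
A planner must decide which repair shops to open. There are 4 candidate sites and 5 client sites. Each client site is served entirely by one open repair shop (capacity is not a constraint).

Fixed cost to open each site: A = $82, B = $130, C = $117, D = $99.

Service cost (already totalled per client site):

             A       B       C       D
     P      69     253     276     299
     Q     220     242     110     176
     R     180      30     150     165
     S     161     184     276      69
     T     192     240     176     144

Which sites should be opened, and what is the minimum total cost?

For any fixed open set, each client site goes to its cheapest open site; total = fixed + service.
{A, B, D}: P→A 69, Q→D 176, R→B 30, S→D 69, T→D 144. Service 488; fixed 311; total 799.
{A, D}: service 623 + fixed 181 = 804
{A, C, D}: P→A 69, Q→C 110, R→C 150, S→D 69, T→D 144. Service 542; fixed 298; total 840.
{A, B, C, D}: P→A 69, Q→C 110, R→B 30, S→D 69, T→D 144. Service 422; fixed 428; total 850.
No other subset beats 799.

Open A, B and D; minimum total cost 799.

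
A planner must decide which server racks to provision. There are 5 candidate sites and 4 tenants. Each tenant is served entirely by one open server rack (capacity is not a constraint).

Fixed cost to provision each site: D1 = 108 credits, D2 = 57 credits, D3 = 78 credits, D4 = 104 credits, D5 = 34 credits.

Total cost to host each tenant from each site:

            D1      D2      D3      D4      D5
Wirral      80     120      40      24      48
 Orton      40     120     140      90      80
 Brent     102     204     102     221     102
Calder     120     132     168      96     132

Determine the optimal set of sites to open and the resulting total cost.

For any fixed open set, each tenant goes to its cheapest open site; total = fixed + service.
{D5}: Wirral→D5 48, Orton→D5 80, Brent→D5 102, Calder→D5 132. Service 362; fixed 34; total 396.
{D4, D5}: Wirral→D4 24, Orton→D5 80, Brent→D5 102, Calder→D4 96. Service 302; fixed 138; total 440.
{D1}: Wirral→D1 80, Orton→D1 40, Brent→D1 102, Calder→D1 120. Service 342; fixed 108; total 450.
{D1, D2, D3, D4, D5}: service 262 + fixed 381 = 643
No other subset beats 396.

Open D5 only; minimum total cost 396.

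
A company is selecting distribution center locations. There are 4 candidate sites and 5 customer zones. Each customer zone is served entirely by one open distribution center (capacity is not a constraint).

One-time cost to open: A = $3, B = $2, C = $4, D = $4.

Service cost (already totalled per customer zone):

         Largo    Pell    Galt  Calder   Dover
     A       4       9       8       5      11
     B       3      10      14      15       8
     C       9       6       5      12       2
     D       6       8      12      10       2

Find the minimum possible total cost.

Minimum total cost: 29

For any fixed open set, each customer zone goes to its cheapest open site; total = fixed + service.
{A, C}: Largo→A 4, Pell→C 6, Galt→C 5, Calder→A 5, Dover→C 2. Service 22; fixed 7; total 29.
{A, B, C}: Largo→B 3, Pell→C 6, Galt→C 5, Calder→A 5, Dover→C 2. Service 21; fixed 9; total 30.
{A, C, D}: service 22 + fixed 11 = 33
{A, B, C, D}: service 21 + fixed 13 = 34
No other subset beats 29.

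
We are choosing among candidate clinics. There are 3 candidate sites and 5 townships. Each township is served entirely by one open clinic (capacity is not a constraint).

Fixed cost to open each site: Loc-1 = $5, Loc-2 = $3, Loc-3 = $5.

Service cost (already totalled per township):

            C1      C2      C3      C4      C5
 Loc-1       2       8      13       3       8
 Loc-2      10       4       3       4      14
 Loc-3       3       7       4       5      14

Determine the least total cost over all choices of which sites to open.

For any fixed open set, each township goes to its cheapest open site; total = fixed + service.
{Loc-1, Loc-2}: C1→Loc-1 2, C2→Loc-2 4, C3→Loc-2 3, C4→Loc-1 3, C5→Loc-1 8. Service 20; fixed 8; total 28.
{Loc-1, Loc-2, Loc-3}: service 20 + fixed 13 = 33
{Loc-1, Loc-3}: service 24 + fixed 10 = 34
{Loc-2}: service 35 + fixed 3 = 38
(All 7 nonempty subsets were checked; Loc-1 and Loc-2 is lowest.)

Minimum total cost: 28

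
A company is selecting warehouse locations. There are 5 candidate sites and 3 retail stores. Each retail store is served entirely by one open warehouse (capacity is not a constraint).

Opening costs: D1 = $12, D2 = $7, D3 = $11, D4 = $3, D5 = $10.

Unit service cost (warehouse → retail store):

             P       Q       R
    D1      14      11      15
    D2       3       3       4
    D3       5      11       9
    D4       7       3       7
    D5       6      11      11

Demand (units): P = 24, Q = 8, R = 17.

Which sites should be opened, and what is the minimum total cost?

Open D2 only; minimum total cost 171.

For any fixed open set, each retail store goes to its cheapest open site; total = fixed + service.
{D2}: P→D2 3·24=72, Q→D2 3·8=24, R→D2 4·17=68. Service 164; fixed 7; total 171.
{D2, D4}: P→D2 3·24=72, Q→D2 3·8=24, R→D2 4·17=68. Service 164; fixed 10; total 174.
{D2, D5}: P→D2 3·24=72, Q→D2 3·8=24, R→D2 4·17=68. Service 164; fixed 17; total 181.
{D1, D2, D3, D4, D5}: service 164 + fixed 43 = 207
No other subset beats 171.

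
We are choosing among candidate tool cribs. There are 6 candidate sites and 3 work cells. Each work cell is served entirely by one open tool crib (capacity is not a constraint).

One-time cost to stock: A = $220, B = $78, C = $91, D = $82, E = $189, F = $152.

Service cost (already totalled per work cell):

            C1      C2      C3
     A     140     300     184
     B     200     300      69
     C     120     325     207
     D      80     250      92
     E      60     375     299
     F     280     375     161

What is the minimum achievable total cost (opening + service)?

Minimum total cost: 504

For any fixed open set, each work cell goes to its cheapest open site; total = fixed + service.
{D}: C1→D 80, C2→D 250, C3→D 92. Service 422; fixed 82; total 504.
{B, D}: service 399 + fixed 160 = 559
{C, D}: service 422 + fixed 173 = 595
{A, B, C, D, E, F}: service 379 + fixed 812 = 1191
No other subset beats 504.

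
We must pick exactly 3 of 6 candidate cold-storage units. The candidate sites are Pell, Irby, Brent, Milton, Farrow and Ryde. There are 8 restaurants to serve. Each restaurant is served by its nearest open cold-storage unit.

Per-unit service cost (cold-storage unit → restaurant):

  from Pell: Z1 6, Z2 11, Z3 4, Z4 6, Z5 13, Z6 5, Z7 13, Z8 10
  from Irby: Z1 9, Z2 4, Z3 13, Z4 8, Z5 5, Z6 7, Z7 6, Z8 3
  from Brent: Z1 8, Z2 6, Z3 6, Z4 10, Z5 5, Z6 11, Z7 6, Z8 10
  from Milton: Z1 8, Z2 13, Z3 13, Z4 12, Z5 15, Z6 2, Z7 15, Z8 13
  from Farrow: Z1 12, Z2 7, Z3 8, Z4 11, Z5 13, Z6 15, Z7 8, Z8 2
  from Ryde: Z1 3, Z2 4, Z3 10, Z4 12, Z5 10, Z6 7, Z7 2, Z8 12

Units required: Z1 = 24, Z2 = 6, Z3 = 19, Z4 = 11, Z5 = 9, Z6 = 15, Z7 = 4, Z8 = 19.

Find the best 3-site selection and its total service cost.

With exactly 3 open, each restaurant uses its cheapest among the chosen.
{Pell, Irby, Ryde}: Z1→Ryde 3·24=72, Z2→Irby 4·6=24, Z3→Pell 4·19=76, Z4→Pell 6·11=66, Z5→Irby 5·9=45, Z6→Pell 5·15=75, Z7→Ryde 2·4=8, Z8→Irby 3·19=57. Service cost 423.
{Pell, Farrow, Ryde}: service cost 449
{Pell, Irby, Milton}: service cost 466
Among all 20 size-3 choices, {Pell, Irby, Ryde} is lowest.

Choose Pell, Irby and Ryde; total service cost 423.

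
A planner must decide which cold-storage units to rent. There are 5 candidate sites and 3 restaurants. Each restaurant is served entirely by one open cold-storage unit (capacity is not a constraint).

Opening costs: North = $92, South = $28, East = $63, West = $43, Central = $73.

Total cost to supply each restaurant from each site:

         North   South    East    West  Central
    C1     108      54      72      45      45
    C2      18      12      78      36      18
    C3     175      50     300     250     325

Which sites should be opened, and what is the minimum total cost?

For any fixed open set, each restaurant goes to its cheapest open site; total = fixed + service.
{South}: C1→South 54, C2→South 12, C3→South 50. Service 116; fixed 28; total 144.
{South, West}: C1→West 45, C2→South 12, C3→South 50. Service 107; fixed 71; total 178.
{South, East}: service 116 + fixed 91 = 207
{North, South, East, West, Central}: C1→West 45, C2→South 12, C3→South 50. Service 107; fixed 299; total 406.
No other subset beats 144.

Open South only; minimum total cost 144.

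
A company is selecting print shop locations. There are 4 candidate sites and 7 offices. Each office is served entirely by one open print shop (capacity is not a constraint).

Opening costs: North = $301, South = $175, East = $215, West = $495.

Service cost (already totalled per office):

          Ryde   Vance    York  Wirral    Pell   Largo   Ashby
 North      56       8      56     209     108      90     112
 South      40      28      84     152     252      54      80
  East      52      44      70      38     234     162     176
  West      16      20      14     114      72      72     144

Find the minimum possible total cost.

Minimum total cost: 865

For any fixed open set, each office goes to its cheapest open site; total = fixed + service.
{South}: Ryde→South 40, Vance→South 28, York→South 84, Wirral→South 152, Pell→South 252, Largo→South 54, Ashby→South 80. Service 690; fixed 175; total 865.
{South, East}: service 544 + fixed 390 = 934
{North}: service 639 + fixed 301 = 940
{North, South, East, West}: Ryde→West 16, Vance→North 8, York→West 14, Wirral→East 38, Pell→West 72, Largo→South 54, Ashby→South 80. Service 282; fixed 1186; total 1468.
(All 15 nonempty subsets were checked; South only is lowest.)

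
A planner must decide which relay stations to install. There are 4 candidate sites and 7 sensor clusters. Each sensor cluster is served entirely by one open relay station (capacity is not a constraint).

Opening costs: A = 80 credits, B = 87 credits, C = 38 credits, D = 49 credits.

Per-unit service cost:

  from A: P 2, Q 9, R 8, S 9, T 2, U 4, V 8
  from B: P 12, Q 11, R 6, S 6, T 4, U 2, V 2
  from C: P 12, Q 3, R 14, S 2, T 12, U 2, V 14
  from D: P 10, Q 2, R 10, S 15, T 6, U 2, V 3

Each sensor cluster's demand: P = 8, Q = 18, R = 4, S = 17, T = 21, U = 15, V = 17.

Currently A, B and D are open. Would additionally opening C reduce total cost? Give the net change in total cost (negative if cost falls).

Current service cost with {A, B, D}: 284.
Adding C: each sensor cluster re-picks its cheapest; new service cost 216, saving 68.
Extra fixed cost: 38. Net change = 38 − 68 = -30.
(Totals: 500 → 470.)

Yes — net change −30 (cost falls by 30).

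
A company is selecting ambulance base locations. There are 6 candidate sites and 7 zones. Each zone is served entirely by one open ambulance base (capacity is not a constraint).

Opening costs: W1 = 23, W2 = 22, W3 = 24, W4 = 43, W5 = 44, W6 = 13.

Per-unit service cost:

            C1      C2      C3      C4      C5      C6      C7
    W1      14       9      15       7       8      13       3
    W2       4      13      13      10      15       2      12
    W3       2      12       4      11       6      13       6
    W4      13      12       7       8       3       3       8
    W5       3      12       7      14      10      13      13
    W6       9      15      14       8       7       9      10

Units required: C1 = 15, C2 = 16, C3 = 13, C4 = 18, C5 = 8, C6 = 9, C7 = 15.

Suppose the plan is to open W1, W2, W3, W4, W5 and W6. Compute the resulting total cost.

Each zone is assigned to its cheapest site among the open ones.
{W1, W2, W3, W4, W5, W6}: C1→W3 2·15=30, C2→W1 9·16=144, C3→W3 4·13=52, C4→W1 7·18=126, C5→W4 3·8=24, C6→W2 2·9=18, C7→W1 3·15=45. Service 439; fixed 169; total 608.

Total cost: 608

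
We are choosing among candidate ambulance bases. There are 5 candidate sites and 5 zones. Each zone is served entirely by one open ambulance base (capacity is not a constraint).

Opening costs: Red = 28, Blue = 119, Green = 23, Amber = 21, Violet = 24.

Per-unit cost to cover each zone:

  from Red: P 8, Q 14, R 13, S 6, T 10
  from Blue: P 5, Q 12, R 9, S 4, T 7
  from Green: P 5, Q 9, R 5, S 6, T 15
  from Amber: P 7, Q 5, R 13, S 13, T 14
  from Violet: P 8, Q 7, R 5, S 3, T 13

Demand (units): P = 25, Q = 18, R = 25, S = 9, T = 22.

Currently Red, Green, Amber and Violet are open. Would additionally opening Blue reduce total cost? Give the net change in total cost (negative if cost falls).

Current service cost with {Red, Green, Amber, Violet}: 587.
Adding Blue: each zone re-picks its cheapest; new service cost 521, saving 66.
Extra fixed cost: 119. Net change = 119 − 66 = 53.
(Totals: 683 → 736.)

No — net change +53 (cost rises by 53).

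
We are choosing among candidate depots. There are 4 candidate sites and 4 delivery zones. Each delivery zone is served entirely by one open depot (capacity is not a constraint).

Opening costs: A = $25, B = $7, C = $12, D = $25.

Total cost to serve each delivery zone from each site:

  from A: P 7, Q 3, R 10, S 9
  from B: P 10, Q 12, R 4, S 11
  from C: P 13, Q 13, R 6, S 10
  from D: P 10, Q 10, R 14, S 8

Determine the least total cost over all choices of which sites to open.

Minimum total cost: 44

For any fixed open set, each delivery zone goes to its cheapest open site; total = fixed + service.
{B}: P→B 10, Q→B 12, R→B 4, S→B 11. Service 37; fixed 7; total 44.
{A}: service 29 + fixed 25 = 54
{C}: service 42 + fixed 12 = 54
{A, B, C, D}: P→A 7, Q→A 3, R→B 4, S→D 8. Service 22; fixed 69; total 91.
No other subset beats 44.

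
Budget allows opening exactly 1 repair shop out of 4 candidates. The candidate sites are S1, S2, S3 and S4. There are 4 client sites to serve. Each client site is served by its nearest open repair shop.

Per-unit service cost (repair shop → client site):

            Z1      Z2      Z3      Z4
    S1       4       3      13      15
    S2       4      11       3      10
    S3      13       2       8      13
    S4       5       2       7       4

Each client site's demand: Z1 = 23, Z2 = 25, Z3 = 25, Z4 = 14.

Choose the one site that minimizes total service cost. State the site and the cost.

With exactly 1 open, each client site uses its cheapest among the chosen.
{S4}: Z1→S4 5·23=115, Z2→S4 2·25=50, Z3→S4 7·25=175, Z4→S4 4·14=56. Service cost 396.
{S2}: service cost 582
{S1}: service cost 702
Among all 4 size-1 choices, {S4} is lowest.

Choose S4 only; total service cost 396.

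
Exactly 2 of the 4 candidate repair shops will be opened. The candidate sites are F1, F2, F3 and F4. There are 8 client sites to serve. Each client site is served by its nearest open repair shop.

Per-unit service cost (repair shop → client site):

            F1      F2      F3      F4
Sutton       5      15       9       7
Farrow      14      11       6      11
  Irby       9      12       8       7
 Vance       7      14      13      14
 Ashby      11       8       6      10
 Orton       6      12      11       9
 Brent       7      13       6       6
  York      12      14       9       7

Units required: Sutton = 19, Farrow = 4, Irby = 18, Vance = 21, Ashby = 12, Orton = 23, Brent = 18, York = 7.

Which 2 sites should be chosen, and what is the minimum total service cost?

With exactly 2 open, each client site uses its cheapest among the chosen.
{F1, F3}: Sutton→F1 5·19=95, Farrow→F3 6·4=24, Irby→F3 8·18=144, Vance→F1 7·21=147, Ashby→F3 6·12=72, Orton→F1 6·23=138, Brent→F3 6·18=108, York→F3 9·7=63. Service cost 791.
{F1, F4}: service cost 827
{F1, F2}: service cost 892
Among all 6 size-2 choices, {F1, F3} is lowest.

Choose F1 and F3; total service cost 791.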